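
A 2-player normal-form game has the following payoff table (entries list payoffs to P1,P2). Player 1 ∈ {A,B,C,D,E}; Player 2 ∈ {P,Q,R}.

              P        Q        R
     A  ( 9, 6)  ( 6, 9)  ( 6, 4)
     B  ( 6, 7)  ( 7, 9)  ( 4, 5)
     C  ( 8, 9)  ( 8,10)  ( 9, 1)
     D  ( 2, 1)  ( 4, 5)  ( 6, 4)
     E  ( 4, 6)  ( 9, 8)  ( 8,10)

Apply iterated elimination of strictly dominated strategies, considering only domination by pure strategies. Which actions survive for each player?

P1 drop B (C beats it: P:8>6 Q:8>7 R:9>4)
P1 drop D (C beats it: P:8>2 Q:8>4 R:9>6)
P2 drop P (Q beats it: A:9>6 C:10>9 E:8>6)
P1 drop A (C beats it: Q:8>6 R:9>6)
P1→{C,E} P2→{Q,R}

IESDS → P1:{C,E} P2:{Q,R}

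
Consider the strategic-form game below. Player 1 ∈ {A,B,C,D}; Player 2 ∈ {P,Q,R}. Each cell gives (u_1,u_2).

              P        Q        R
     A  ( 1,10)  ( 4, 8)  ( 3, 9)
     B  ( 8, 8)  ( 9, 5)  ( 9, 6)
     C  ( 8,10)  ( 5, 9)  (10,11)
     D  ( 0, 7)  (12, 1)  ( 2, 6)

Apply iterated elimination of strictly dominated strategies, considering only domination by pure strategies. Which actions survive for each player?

IESDS → P1:{B,C} P2:{P,R}

P1 drop A (B beats it: P:8>1 Q:9>4 R:9>3)
P2 drop Q (P beats it: B:8>5 C:10>9 D:7>1)
P1 drop D (B beats it: P:8>0 R:9>2)
P1→{B,C} P2→{P,R}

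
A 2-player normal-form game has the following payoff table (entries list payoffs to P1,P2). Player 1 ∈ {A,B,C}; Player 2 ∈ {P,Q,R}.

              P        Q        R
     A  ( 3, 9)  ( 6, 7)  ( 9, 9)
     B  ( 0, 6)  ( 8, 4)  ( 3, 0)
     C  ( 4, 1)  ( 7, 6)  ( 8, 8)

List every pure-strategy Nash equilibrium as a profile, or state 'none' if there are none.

(A,P): not NE [P1→C gives 4>3]
(A,Q): not NE [P1→B gives 8>6; P2→R gives 9>7]
(A,R): NE
(B,P): not NE [P1→C gives 4>0]
(B,Q): not NE [P2→P gives 6>4]
(B,R): not NE [P1→A gives 9>3; P2→P gives 6>0]
(C,P): not NE [P2→R gives 8>1]
(C,Q): not NE [P1→B gives 8>7; P2→R gives 8>6]
(C,R): not NE [P1→A gives 9>8]

Nash profiles: (A,R)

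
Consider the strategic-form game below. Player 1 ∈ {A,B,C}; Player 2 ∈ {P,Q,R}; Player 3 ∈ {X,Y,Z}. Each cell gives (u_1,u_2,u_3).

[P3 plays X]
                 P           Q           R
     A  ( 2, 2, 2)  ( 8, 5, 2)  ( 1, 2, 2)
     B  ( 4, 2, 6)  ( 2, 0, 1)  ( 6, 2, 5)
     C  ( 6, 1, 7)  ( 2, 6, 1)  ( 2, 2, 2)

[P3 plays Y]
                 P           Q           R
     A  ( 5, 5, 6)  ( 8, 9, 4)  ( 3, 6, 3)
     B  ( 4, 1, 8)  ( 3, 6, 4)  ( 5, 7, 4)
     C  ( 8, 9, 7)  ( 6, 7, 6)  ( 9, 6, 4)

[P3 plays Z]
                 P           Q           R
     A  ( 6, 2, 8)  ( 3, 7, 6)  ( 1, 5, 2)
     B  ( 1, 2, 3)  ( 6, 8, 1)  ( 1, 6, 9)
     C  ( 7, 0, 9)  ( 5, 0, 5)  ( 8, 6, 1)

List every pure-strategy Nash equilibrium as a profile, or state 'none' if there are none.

(A,P,X): not NE [P1→C gives 6>2; P2→Q gives 5>2; P3→Z gives 8>2]
(A,P,Y): not NE [P1→C gives 8>5; P2→Q gives 9>5; P3→Z gives 8>6]
(A,P,Z): not NE [P1→C gives 7>6; P2→Q gives 7>2]
(A,Q,X): not NE [P3→Z gives 6>2]
(A,Q,Y): not NE [P3→Z gives 6>4]
(A,Q,Z): not NE [P1→B gives 6>3]
(A,R,X): not NE [P1→B gives 6>1; P2→Q gives 5>2; P3→Y gives 3>2]
(A,R,Y): not NE [P1→C gives 9>3; P2→Q gives 9>6]
(A,R,Z): not NE [P1→C gives 8>1; P2→Q gives 7>5; P3→Y gives 3>2]
(B,P,X): not NE [P1→C gives 6>4; P3→Y gives 8>6]
(B,P,Y): not NE [P1→C gives 8>4; P2→R gives 7>1]
(B,P,Z): not NE [P1→C gives 7>1; P2→Q gives 8>2; P3→Y gives 8>3]
(B,Q,X): not NE [P1→A gives 8>2; P2→R gives 2>0; P3→Y gives 4>1]
(B,Q,Y): not NE [P1→A gives 8>3; P2→R gives 7>6]
(B,Q,Z): not NE [P3→Y gives 4>1]
(B,R,X): not NE [P3→Z gives 9>5]
(B,R,Y): not NE [P1→C gives 9>5; P3→Z gives 9>4]
(B,R,Z): not NE [P1→C gives 8>1; P2→Q gives 8>6]
(C,P,X): not NE [P2→Q gives 6>1; P3→Z gives 9>7]
(C,P,Y): not NE [P3→Z gives 9>7]
(C,P,Z): not NE [P2→R gives 6>0]
(C,Q,X): not NE [P1→A gives 8>2; P3→Y gives 6>1]
(C,Q,Y): not NE [P1→A gives 8>6; P2→P gives 9>7]
(C,Q,Z): not NE [P1→B gives 6>5; P2→R gives 6>0; P3→Y gives 6>5]
(C,R,X): not NE [P1→B gives 6>2; P2→Q gives 6>2; P3→Y gives 4>2]
(C,R,Y): not NE [P2→P gives 9>6]
(C,R,Z): not NE [P3→Y gives 4>1]

PSNE: ∅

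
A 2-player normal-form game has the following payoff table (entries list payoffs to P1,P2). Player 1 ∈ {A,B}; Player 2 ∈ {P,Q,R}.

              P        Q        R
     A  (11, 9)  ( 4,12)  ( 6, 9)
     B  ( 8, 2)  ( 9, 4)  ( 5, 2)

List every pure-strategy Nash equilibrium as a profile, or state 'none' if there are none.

Nash profiles: (B,Q)

(A,P): not NE [P2→Q gives 12>9]
(A,Q): not NE [P1→B gives 9>4]
(A,R): not NE [P2→Q gives 12>9]
(B,P): not NE [P1→A gives 11>8; P2→Q gives 4>2]
(B,Q): NE
(B,R): not NE [P1→A gives 6>5; P2→Q gives 4>2]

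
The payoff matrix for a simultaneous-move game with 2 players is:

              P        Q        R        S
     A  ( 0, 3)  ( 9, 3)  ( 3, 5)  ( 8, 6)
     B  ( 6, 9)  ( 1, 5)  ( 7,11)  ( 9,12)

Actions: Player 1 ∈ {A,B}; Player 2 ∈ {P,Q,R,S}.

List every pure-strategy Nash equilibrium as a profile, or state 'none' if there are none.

(A,P): not NE [P1→B gives 6>0; P2→S gives 6>3]
(A,Q): not NE [P2→S gives 6>3]
(A,R): not NE [P1→B gives 7>3; P2→S gives 6>5]
(A,S): not NE [P1→B gives 9>8]
(B,P): not NE [P2→S gives 12>9]
(B,Q): not NE [P1→A gives 9>1; P2→S gives 12>5]
(B,R): not NE [P2→S gives 12>11]
(B,S): NE

Nash profiles: (B,S)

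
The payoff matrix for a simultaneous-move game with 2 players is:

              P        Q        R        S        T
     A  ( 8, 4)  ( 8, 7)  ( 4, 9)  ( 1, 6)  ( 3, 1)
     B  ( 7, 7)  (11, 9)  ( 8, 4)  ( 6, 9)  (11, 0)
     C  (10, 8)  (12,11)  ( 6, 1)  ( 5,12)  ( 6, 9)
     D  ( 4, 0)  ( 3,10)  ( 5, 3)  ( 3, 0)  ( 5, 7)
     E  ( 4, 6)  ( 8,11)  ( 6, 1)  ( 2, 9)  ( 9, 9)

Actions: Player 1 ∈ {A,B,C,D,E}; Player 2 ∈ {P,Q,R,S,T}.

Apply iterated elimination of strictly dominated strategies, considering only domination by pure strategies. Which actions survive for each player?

Survivors P1:{B,C} P2:{Q,S}

P1 drop A (C beats it: P:10>8 Q:12>8 R:6>4 S:5>1 T:6>3)
P1 drop D (B beats it: P:7>4 Q:11>3 R:8>5 S:6>3 T:11>5)
P1 drop E (B beats it: P:7>4 Q:11>8 R:8>6 S:6>2 T:11>9)
P2 drop P (Q beats it: B:9>7 C:11>8)
P2 drop R (Q beats it: B:9>4 C:11>1)
P2 drop T (Q beats it: B:9>0 C:11>9)
P1→{B,C} P2→{Q,S}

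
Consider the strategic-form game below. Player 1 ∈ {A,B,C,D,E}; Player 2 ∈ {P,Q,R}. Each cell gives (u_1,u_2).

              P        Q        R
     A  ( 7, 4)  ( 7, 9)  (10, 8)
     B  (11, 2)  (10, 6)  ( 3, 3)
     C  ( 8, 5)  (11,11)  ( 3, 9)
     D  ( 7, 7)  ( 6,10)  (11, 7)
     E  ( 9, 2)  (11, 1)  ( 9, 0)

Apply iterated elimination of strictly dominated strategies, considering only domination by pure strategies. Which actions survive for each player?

Remaining: P1:{B,C,E} P2:{P,Q}

P2 drop R (Q beats it: A:9>8 B:6>3 C:11>9 D:10>7 E:1>0)
P1 drop A (B beats it: P:11>7 Q:10>7)
P1 drop D (B beats it: P:11>7 Q:10>6)
P1→{B,C,E} P2→{P,Q}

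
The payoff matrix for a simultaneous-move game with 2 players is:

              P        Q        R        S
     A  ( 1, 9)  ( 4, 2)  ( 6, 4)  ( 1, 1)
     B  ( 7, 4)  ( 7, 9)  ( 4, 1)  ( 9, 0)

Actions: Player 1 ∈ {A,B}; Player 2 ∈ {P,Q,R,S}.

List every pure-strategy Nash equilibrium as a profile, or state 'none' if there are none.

(A,P): not NE [P1→B gives 7>1]
(A,Q): not NE [P1→B gives 7>4; P2→P gives 9>2]
(A,R): not NE [P2→P gives 9>4]
(A,S): not NE [P1→B gives 9>1; P2→P gives 9>1]
(B,P): not NE [P2→Q gives 9>4]
(B,Q): NE
(B,R): not NE [P1→A gives 6>4; P2→Q gives 9>1]
(B,S): not NE [P2→Q gives 9>0]

Nash profiles: (B,Q)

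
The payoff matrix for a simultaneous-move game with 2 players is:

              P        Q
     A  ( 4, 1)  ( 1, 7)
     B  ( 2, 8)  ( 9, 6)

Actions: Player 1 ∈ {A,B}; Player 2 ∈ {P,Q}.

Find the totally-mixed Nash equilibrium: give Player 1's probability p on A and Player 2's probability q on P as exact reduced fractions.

p=1/4, q=4/5

P1 indiff ⇒ q·4+(1-q)·1 = q·2+(1-q)·9 ⇒ q(2) = (1-q)(8) ⇒ q = 4/5
P2 indiff ⇒ p·1+(1-p)·8 = p·7+(1-p)·6 ⇒ p(-6) = (1-p)(-2) ⇒ p = 1/4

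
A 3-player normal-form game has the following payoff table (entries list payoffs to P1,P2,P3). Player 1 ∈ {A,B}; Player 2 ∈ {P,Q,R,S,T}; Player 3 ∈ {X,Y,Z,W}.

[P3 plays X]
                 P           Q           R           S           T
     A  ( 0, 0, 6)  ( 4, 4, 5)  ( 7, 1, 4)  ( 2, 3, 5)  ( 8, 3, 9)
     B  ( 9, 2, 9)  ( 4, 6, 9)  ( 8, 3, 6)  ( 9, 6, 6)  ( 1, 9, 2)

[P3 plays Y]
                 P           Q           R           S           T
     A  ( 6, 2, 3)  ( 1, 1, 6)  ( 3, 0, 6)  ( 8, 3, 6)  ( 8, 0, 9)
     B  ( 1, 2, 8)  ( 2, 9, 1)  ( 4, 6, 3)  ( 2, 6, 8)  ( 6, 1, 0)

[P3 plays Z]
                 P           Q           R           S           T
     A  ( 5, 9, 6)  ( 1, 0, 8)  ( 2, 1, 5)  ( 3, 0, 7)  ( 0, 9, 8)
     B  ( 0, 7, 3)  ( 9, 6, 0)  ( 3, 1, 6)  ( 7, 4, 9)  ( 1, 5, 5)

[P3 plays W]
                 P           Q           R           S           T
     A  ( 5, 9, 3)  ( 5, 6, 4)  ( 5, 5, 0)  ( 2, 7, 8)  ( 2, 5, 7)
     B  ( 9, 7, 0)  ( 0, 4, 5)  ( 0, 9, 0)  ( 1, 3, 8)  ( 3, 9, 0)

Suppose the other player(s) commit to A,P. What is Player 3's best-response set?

P3 best: {X,Z}

u_3(X vs A,P) = 6
u_3(Y vs A,P) = 3
u_3(Z vs A,P) = 6
u_3(W vs A,P) = 3
max payoff 6 at {X,Z}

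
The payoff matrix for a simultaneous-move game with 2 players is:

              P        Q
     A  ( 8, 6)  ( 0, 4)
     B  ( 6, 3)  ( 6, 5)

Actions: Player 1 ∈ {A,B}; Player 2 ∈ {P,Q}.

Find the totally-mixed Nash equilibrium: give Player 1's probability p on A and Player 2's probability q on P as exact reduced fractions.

P1 mixes 1/2 on A; P2 mixes 3/4 on P

P1 indiff ⇒ q·8+(1-q)·0 = q·6+(1-q)·6 ⇒ q(2) = (1-q)(6) ⇒ q = 3/4
P2 indiff ⇒ p·6+(1-p)·3 = p·4+(1-p)·5 ⇒ p(2) = (1-p)(2) ⇒ p = 1/2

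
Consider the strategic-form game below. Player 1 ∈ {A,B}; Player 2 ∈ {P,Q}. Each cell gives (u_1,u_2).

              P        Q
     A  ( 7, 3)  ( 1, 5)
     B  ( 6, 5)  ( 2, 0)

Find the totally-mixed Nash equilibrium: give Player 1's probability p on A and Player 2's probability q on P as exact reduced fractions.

P1 indiff ⇒ q·7+(1-q)·1 = q·6+(1-q)·2 ⇒ q(1) = (1-q)(1) ⇒ q = 1/2
P2 indiff ⇒ p·3+(1-p)·5 = p·5+(1-p)·0 ⇒ p(-2) = (1-p)(-5) ⇒ p = 5/7

P1 mixes 5/7 on A; P2 mixes 1/2 on P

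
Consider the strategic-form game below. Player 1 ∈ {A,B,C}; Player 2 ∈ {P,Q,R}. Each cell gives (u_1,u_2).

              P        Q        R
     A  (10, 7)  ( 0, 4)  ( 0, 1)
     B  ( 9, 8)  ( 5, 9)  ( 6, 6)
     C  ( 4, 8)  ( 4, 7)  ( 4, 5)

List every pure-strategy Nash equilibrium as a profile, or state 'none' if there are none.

PSNE = {(A,P), (B,Q)}

(A,P): NE
(A,Q): not NE [P1→B gives 5>0; P2→P gives 7>4]
(A,R): not NE [P1→B gives 6>0; P2→P gives 7>1]
(B,P): not NE [P1→A gives 10>9; P2→Q gives 9>8]
(B,Q): NE
(B,R): not NE [P2→Q gives 9>6]
(C,P): not NE [P1→A gives 10>4]
(C,Q): not NE [P1→B gives 5>4; P2→P gives 8>7]
(C,R): not NE [P1→B gives 6>4; P2→P gives 8>5]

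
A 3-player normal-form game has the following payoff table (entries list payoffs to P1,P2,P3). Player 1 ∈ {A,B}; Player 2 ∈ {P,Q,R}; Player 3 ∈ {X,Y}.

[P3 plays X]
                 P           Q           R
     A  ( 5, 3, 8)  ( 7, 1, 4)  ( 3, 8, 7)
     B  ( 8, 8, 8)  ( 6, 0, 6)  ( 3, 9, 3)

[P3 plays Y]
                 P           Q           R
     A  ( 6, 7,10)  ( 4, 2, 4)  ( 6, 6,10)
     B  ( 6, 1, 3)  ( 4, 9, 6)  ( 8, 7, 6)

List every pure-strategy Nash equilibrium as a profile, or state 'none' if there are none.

NE set: (A,P,Y), (B,Q,Y)

(A,P,X): not NE [P1→B gives 8>5; P2→R gives 8>3; P3→Y gives 10>8]
(A,P,Y): NE
(A,Q,X): not NE [P2→R gives 8>1]
(A,Q,Y): not NE [P2→P gives 7>2]
(A,R,X): not NE [P3→Y gives 10>7]
(A,R,Y): not NE [P1→B gives 8>6; P2→P gives 7>6]
(B,P,X): not NE [P2→R gives 9>8]
(B,P,Y): not NE [P2→Q gives 9>1; P3→X gives 8>3]
(B,Q,X): not NE [P1→A gives 7>6; P2→R gives 9>0]
(B,Q,Y): NE
(B,R,X): not NE [P3→Y gives 6>3]
(B,R,Y): not NE [P2→Q gives 9>7]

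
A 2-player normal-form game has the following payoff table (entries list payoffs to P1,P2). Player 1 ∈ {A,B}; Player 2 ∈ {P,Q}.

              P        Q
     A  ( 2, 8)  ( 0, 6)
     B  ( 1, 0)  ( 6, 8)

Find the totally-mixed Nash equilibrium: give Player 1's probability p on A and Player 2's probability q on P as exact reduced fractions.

(p,q) = (4/5, 6/7)

P1 indiff ⇒ q·2+(1-q)·0 = q·1+(1-q)·6 ⇒ q(1) = (1-q)(6) ⇒ q = 6/7
P2 indiff ⇒ p·8+(1-p)·0 = p·6+(1-p)·8 ⇒ p(2) = (1-p)(8) ⇒ p = 4/5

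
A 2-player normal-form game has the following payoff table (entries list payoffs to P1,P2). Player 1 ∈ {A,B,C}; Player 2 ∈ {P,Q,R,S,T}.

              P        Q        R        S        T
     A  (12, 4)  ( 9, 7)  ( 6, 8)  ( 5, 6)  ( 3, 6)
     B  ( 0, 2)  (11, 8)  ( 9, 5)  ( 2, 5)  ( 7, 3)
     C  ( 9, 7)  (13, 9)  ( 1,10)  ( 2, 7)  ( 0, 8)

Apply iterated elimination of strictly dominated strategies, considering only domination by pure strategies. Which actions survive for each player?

P2 drop P (Q beats it: A:7>4 B:8>2 C:9>7)
P2 drop S (Q beats it: A:7>6 B:8>5 C:9>7)
P1 drop A (B beats it: Q:11>9 R:9>6 T:7>3)
P2 drop T (Q beats it: B:8>3 C:9>8)
P1→{B,C} P2→{Q,R}

Remaining: P1:{B,C} P2:{Q,R}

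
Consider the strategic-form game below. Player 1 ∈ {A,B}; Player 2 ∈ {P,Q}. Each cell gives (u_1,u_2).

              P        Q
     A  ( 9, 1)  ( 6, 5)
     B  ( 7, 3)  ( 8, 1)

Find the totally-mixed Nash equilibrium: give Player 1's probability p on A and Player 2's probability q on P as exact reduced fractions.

P1 indiff ⇒ q·9+(1-q)·6 = q·7+(1-q)·8 ⇒ q(2) = (1-q)(2) ⇒ q = 1/2
P2 indiff ⇒ p·1+(1-p)·3 = p·5+(1-p)·1 ⇒ p(-4) = (1-p)(-2) ⇒ p = 1/3

P1 mixes 1/3 on A; P2 mixes 1/2 on P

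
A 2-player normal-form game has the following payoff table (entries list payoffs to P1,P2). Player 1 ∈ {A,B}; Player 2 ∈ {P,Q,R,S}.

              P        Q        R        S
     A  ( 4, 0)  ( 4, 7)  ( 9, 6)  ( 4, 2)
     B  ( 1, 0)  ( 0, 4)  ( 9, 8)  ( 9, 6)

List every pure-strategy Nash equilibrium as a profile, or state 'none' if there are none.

NE set: (A,Q), (B,R)

(A,P): not NE [P2→Q gives 7>0]
(A,Q): NE
(A,R): not NE [P2→Q gives 7>6]
(A,S): not NE [P1→B gives 9>4; P2→Q gives 7>2]
(B,P): not NE [P1→A gives 4>1; P2→R gives 8>0]
(B,Q): not NE [P1→A gives 4>0; P2→R gives 8>4]
(B,R): NE
(B,S): not NE [P2→R gives 8>6]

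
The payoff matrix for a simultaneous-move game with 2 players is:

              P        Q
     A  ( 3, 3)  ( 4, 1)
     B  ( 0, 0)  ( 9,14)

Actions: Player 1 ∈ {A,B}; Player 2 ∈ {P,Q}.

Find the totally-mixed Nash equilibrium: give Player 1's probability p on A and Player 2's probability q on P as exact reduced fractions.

P1 indiff ⇒ q·3+(1-q)·4 = q·0+(1-q)·9 ⇒ q(3) = (1-q)(5) ⇒ q = 5/8
P2 indiff ⇒ p·3+(1-p)·0 = p·1+(1-p)·14 ⇒ p(2) = (1-p)(14) ⇒ p = 7/8

(p,q) = (7/8, 5/8)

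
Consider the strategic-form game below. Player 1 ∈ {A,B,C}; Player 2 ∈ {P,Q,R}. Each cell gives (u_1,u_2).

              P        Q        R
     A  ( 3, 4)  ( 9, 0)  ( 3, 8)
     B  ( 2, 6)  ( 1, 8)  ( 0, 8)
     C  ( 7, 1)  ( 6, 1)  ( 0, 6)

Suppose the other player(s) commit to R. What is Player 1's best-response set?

argmax u_1 = {A}

u_1(A vs R) = 3
u_1(B vs R) = 0
u_1(C vs R) = 0
max payoff 3 at {A}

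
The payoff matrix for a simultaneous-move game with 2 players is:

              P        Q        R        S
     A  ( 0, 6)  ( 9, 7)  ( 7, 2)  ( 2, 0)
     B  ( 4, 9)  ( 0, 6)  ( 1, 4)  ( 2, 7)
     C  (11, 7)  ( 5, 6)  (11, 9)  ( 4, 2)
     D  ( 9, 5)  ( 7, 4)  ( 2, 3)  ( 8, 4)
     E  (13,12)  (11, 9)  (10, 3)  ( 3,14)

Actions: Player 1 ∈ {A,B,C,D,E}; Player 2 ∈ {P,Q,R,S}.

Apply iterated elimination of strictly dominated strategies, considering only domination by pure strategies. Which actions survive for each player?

P1 drop A (E beats it: P:13>0 Q:11>9 R:10>7 S:3>2)
P1 drop B (C beats it: P:11>4 Q:5>0 R:11>1 S:4>2)
P2 drop Q (P beats it: C:7>6 D:5>4 E:12>9)
P1→{C,D,E} P2→{P,R,S}

Remaining: P1:{C,D,E} P2:{P,R,S}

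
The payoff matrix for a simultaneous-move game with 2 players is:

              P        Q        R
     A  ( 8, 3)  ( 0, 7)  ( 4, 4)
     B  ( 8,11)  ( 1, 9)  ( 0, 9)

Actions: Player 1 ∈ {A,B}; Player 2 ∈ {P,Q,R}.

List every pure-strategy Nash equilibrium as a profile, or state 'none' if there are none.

(A,P): not NE [P2→Q gives 7>3]
(A,Q): not NE [P1→B gives 1>0]
(A,R): not NE [P2→Q gives 7>4]
(B,P): NE
(B,Q): not NE [P2→P gives 11>9]
(B,R): not NE [P1→A gives 4>0; P2→P gives 11>9]

Nash profiles: (B,P)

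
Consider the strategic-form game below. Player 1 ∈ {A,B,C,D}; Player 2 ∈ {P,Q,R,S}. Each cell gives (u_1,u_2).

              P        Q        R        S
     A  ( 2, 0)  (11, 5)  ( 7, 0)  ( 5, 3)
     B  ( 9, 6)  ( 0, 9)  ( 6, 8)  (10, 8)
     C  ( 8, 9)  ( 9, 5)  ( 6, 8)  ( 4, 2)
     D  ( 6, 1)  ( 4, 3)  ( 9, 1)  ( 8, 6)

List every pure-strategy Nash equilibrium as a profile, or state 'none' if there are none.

(A,P): not NE [P1→B gives 9>2; P2→Q gives 5>0]
(A,Q): NE
(A,R): not NE [P1→D gives 9>7; P2→Q gives 5>0]
(A,S): not NE [P1→B gives 10>5; P2→Q gives 5>3]
(B,P): not NE [P2→Q gives 9>6]
(B,Q): not NE [P1→A gives 11>0]
(B,R): not NE [P1→D gives 9>6; P2→Q gives 9>8]
(B,S): not NE [P2→Q gives 9>8]
(C,P): not NE [P1→B gives 9>8]
(C,Q): not NE [P1→A gives 11>9; P2→P gives 9>5]
(C,R): not NE [P1→D gives 9>6; P2→P gives 9>8]
(C,S): not NE [P1→B gives 10>4; P2→P gives 9>2]
(D,P): not NE [P1→B gives 9>6; P2→S gives 6>1]
(D,Q): not NE [P1→A gives 11>4; P2→S gives 6>3]
(D,R): not NE [P2→S gives 6>1]
(D,S): not NE [P1→B gives 10>8]

PSNE = {(A,Q)}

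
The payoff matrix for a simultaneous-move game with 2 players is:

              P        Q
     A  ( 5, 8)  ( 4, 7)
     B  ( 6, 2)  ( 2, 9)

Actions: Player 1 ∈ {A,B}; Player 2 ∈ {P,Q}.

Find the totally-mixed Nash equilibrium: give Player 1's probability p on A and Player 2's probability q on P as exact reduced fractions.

P1 indiff ⇒ q·5+(1-q)·4 = q·6+(1-q)·2 ⇒ q(-1) = (1-q)(-2) ⇒ q = 2/3
P2 indiff ⇒ p·8+(1-p)·2 = p·7+(1-p)·9 ⇒ p(1) = (1-p)(7) ⇒ p = 7/8

(p,q) = (7/8, 2/3)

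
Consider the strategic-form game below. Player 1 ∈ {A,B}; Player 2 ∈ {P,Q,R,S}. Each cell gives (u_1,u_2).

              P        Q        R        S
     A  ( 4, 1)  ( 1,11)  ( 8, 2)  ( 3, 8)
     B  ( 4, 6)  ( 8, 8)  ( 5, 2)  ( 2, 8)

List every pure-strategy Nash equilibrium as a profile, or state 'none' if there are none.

(A,P): not NE [P2→Q gives 11>1]
(A,Q): not NE [P1→B gives 8>1]
(A,R): not NE [P2→Q gives 11>2]
(A,S): not NE [P2→Q gives 11>8]
(B,P): not NE [P2→S gives 8>6]
(B,Q): NE
(B,R): not NE [P1→A gives 8>5; P2→S gives 8>2]
(B,S): not NE [P1→A gives 3>2]

Nash profiles: (B,Q)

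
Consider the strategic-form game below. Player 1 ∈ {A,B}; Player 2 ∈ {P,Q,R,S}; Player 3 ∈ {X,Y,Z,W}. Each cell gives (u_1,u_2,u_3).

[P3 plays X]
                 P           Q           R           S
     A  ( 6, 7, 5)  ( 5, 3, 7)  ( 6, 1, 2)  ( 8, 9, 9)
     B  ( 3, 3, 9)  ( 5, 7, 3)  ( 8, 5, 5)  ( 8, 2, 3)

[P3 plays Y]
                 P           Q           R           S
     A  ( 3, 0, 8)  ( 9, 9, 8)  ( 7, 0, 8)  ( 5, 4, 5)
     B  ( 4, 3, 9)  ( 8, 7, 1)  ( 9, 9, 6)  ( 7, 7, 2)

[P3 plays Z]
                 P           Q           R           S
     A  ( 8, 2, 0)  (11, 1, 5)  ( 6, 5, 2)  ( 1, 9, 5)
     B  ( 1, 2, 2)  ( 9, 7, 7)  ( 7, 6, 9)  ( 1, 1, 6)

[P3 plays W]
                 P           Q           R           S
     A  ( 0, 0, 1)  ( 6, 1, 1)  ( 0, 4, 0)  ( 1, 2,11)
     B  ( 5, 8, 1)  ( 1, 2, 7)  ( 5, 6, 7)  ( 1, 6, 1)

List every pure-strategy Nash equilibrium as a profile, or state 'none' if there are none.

(A,P,X): not NE [P2→S gives 9>7; P3→Y gives 8>5]
(A,P,Y): not NE [P1→B gives 4>3; P2→Q gives 9>0]
(A,P,Z): not NE [P2→S gives 9>2; P3→Y gives 8>0]
(A,P,W): not NE [P1→B gives 5>0; P2→R gives 4>0; P3→Y gives 8>1]
(A,Q,X): not NE [P2→S gives 9>3; P3→Y gives 8>7]
(A,Q,Y): NE
(A,Q,Z): not NE [P2→S gives 9>1; P3→Y gives 8>5]
(A,Q,W): not NE [P2→R gives 4>1; P3→Y gives 8>1]
(A,R,X): not NE [P1→B gives 8>6; P2→S gives 9>1; P3→Y gives 8>2]
(A,R,Y): not NE [P1→B gives 9>7; P2→Q gives 9>0]
(A,R,Z): not NE [P1→B gives 7>6; P2→S gives 9>5; P3→Y gives 8>2]
(A,R,W): not NE [P1→B gives 5>0; P3→Y gives 8>0]
(A,S,X): not NE [P3→W gives 11>9]
(A,S,Y): not NE [P1→B gives 7>5; P2→Q gives 9>4; P3→W gives 11>5]
(A,S,Z): not NE [P3→W gives 11>5]
(A,S,W): not NE [P2→R gives 4>2]
(B,P,X): not NE [P1→A gives 6>3; P2→Q gives 7>3]
(B,P,Y): not NE [P2→R gives 9>3]
(B,P,Z): not NE [P1→A gives 8>1; P2→Q gives 7>2; P3→Y gives 9>2]
(B,P,W): not NE [P3→Y gives 9>1]
(B,Q,X): not NE [P3→W gives 7>3]
(B,Q,Y): not NE [P1→A gives 9>8; P2→R gives 9>7; P3→W gives 7>1]
(B,Q,Z): not NE [P1→A gives 11>9]
(B,Q,W): not NE [P1→A gives 6>1; P2→P gives 8>2]
(B,R,X): not NE [P2→Q gives 7>5; P3→Z gives 9>5]
(B,R,Y): not NE [P3→Z gives 9>6]
(B,R,Z): not NE [P2→Q gives 7>6]
(B,R,W): not NE [P2→P gives 8>6; P3→Z gives 9>7]
(B,S,X): not NE [P2→Q gives 7>2; P3→Z gives 6>3]
(B,S,Y): not NE [P2→R gives 9>7; P3→Z gives 6>2]
(B,S,Z): not NE [P2→Q gives 7>1]
(B,S,W): not NE [P2→P gives 8>6; P3→Z gives 6>1]

Nash profiles: (A,Q,Y)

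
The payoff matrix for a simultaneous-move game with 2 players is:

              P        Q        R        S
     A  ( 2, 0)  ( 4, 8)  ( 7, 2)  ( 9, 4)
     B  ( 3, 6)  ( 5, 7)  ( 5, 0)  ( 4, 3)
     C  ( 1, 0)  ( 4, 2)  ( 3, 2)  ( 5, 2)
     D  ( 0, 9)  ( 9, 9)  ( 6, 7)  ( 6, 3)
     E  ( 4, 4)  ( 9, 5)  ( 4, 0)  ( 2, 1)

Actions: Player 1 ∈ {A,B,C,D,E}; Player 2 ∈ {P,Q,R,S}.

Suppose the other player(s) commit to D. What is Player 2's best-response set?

u_2(P vs D) = 9
u_2(Q vs D) = 9
u_2(R vs D) = 7
u_2(S vs D) = 3
max payoff 9 at {P,Q}

P2 best: {P,Q}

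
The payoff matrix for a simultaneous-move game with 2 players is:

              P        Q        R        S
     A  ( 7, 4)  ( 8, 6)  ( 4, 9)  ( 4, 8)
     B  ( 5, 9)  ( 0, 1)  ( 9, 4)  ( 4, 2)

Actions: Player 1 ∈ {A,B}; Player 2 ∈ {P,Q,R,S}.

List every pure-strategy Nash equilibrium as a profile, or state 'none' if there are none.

(A,P): not NE [P2→R gives 9>4]
(A,Q): not NE [P2→R gives 9>6]
(A,R): not NE [P1→B gives 9>4]
(A,S): not NE [P2→R gives 9>8]
(B,P): not NE [P1→A gives 7>5]
(B,Q): not NE [P1→A gives 8>0; P2→P gives 9>1]
(B,R): not NE [P2→P gives 9>4]
(B,S): not NE [P2→P gives 9>2]

PSNE: ∅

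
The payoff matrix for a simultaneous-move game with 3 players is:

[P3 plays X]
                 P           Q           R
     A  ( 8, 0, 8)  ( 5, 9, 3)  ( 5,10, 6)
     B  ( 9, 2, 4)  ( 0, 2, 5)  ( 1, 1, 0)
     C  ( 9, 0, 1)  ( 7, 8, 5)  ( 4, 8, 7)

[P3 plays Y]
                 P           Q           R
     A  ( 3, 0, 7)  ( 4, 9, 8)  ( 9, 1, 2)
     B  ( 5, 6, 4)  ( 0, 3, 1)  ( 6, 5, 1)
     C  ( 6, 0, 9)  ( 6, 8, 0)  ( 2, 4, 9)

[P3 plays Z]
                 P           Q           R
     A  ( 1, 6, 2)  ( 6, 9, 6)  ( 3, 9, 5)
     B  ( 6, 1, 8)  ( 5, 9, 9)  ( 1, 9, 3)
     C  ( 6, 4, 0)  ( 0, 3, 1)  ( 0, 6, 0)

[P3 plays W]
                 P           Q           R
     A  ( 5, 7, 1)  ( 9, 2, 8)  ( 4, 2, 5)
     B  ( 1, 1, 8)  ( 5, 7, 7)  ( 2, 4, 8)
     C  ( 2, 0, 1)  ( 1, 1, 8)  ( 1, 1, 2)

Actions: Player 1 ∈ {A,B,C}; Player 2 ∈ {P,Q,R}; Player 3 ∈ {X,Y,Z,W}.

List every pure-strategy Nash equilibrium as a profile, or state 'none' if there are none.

Nash profiles: (A,R,X)

(A,P,X): not NE [P1→C gives 9>8; P2→R gives 10>0]
(A,P,Y): not NE [P1→C gives 6>3; P2→Q gives 9>0; P3→X gives 8>7]
(A,P,Z): not NE [P1→C gives 6>1; P2→R gives 9>6; P3→X gives 8>2]
(A,P,W): not NE [P3→X gives 8>1]
(A,Q,X): not NE [P1→C gives 7>5; P2→R gives 10>9; P3→W gives 8>3]
(A,Q,Y): not NE [P1→C gives 6>4]
(A,Q,Z): not NE [P3→W gives 8>6]
(A,Q,W): not NE [P2→P gives 7>2]
(A,R,X): NE
(A,R,Y): not NE [P2→Q gives 9>1; P3→X gives 6>2]
(A,R,Z): not NE [P3→X gives 6>5]
(A,R,W): not NE [P2→P gives 7>2; P3→X gives 6>5]
(B,P,X): not NE [P3→W gives 8>4]
(B,P,Y): not NE [P1→C gives 6>5; P3→W gives 8>4]
(B,P,Z): not NE [P2→R gives 9>1]
(B,P,W): not NE [P1→A gives 5>1; P2→Q gives 7>1]
(B,Q,X): not NE [P1→C gives 7>0; P3→Z gives 9>5]
(B,Q,Y): not NE [P1→C gives 6>0; P2→P gives 6>3; P3→Z gives 9>1]
(B,Q,Z): not NE [P1→A gives 6>5]
(B,Q,W): not NE [P1→A gives 9>5; P3→Z gives 9>7]
(B,R,X): not NE [P1→A gives 5>1; P2→Q gives 2>1; P3→W gives 8>0]
(B,R,Y): not NE [P1→A gives 9>6; P2→P gives 6>5; P3→W gives 8>1]
(B,R,Z): not NE [P1→A gives 3>1; P3→W gives 8>3]
(B,R,W): not NE [P1→A gives 4>2; P2→Q gives 7>4]
(C,P,X): not NE [P2→R gives 8>0; P3→Y gives 9>1]
(C,P,Y): not NE [P2→Q gives 8>0]
(C,P,Z): not NE [P2→R gives 6>4; P3→Y gives 9>0]
(C,P,W): not NE [P1→A gives 5>2; P2→R gives 1>0; P3→Y gives 9>1]
(C,Q,X): not NE [P3→W gives 8>5]
(C,Q,Y): not NE [P3→W gives 8>0]
(C,Q,Z): not NE [P1→A gives 6>0; P2→R gives 6>3; P3→W gives 8>1]
(C,Q,W): not NE [P1→A gives 9>1]
(C,R,X): not NE [P1→A gives 5>4; P3→Y gives 9>7]
(C,R,Y): not NE [P1→A gives 9>2; P2→Q gives 8>4]
(C,R,Z): not NE [P1→A gives 3>0; P3→Y gives 9>0]
(C,R,W): not NE [P1→A gives 4>1; P3→Y gives 9>2]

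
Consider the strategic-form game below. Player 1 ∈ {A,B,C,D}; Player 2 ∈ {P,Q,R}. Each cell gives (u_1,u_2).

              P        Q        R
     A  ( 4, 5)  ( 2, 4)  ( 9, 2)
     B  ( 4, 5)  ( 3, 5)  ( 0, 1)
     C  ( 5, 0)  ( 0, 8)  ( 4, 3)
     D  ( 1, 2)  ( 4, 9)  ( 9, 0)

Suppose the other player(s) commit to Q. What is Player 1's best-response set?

P1 best: {D}

u_1(A vs Q) = 2
u_1(B vs Q) = 3
u_1(C vs Q) = 0
u_1(D vs Q) = 4
max payoff 4 at {D}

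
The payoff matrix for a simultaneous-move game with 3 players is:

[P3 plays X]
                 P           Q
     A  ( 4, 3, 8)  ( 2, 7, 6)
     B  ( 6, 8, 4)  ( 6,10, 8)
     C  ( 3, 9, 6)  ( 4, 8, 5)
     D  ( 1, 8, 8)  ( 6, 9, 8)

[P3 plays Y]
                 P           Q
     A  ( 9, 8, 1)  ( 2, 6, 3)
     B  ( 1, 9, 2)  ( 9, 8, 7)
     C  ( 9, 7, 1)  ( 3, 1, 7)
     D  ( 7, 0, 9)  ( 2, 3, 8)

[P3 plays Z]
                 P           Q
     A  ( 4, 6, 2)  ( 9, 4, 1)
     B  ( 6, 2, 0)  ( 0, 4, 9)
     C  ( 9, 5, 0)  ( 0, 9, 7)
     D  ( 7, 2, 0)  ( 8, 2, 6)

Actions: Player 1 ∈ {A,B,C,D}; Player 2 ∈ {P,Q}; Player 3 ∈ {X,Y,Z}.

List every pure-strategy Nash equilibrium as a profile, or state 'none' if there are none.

(A,P,X): not NE [P1→B gives 6>4; P2→Q gives 7>3]
(A,P,Y): not NE [P3→X gives 8>1]
(A,P,Z): not NE [P1→C gives 9>4; P3→X gives 8>2]
(A,Q,X): not NE [P1→D gives 6>2]
(A,Q,Y): not NE [P1→B gives 9>2; P2→P gives 8>6; P3→X gives 6>3]
(A,Q,Z): not NE [P2→P gives 6>4; P3→X gives 6>1]
(B,P,X): not NE [P2→Q gives 10>8]
(B,P,Y): not NE [P1→C gives 9>1; P3→X gives 4>2]
(B,P,Z): not NE [P1→C gives 9>6; P2→Q gives 4>2; P3→X gives 4>0]
(B,Q,X): not NE [P3→Z gives 9>8]
(B,Q,Y): not NE [P2→P gives 9>8; P3→Z gives 9>7]
(B,Q,Z): not NE [P1→A gives 9>0]
(C,P,X): not NE [P1→B gives 6>3]
(C,P,Y): not NE [P3→X gives 6>1]
(C,P,Z): not NE [P2→Q gives 9>5; P3→X gives 6>0]
(C,Q,X): not NE [P1→D gives 6>4; P2→P gives 9>8; P3→Z gives 7>5]
(C,Q,Y): not NE [P1→B gives 9>3; P2→P gives 7>1]
(C,Q,Z): not NE [P1→A gives 9>0]
(D,P,X): not NE [P1→B gives 6>1; P2→Q gives 9>8; P3→Y gives 9>8]
(D,P,Y): not NE [P1→C gives 9>7; P2→Q gives 3>0]
(D,P,Z): not NE [P1→C gives 9>7; P3→Y gives 9>0]
(D,Q,X): NE
(D,Q,Y): not NE [P1→B gives 9>2]
(D,Q,Z): not NE [P1→A gives 9>8; P3→Y gives 8>6]

NE set: (D,Q,X)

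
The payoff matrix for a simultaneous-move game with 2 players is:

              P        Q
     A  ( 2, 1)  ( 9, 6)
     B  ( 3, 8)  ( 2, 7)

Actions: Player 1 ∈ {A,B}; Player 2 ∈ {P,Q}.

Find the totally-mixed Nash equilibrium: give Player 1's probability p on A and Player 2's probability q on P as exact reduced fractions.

P1 indiff ⇒ q·2+(1-q)·9 = q·3+(1-q)·2 ⇒ q(-1) = (1-q)(-7) ⇒ q = 7/8
P2 indiff ⇒ p·1+(1-p)·8 = p·6+(1-p)·7 ⇒ p(-5) = (1-p)(-1) ⇒ p = 1/6

p=1/6, q=7/8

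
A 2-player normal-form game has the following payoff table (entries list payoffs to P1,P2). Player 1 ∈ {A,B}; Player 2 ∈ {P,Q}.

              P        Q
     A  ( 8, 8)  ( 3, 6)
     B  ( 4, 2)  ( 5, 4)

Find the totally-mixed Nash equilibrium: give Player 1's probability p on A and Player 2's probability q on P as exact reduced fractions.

p=1/2, q=1/3

P1 indiff ⇒ q·8+(1-q)·3 = q·4+(1-q)·5 ⇒ q(4) = (1-q)(2) ⇒ q = 1/3
P2 indiff ⇒ p·8+(1-p)·2 = p·6+(1-p)·4 ⇒ p(2) = (1-p)(2) ⇒ p = 1/2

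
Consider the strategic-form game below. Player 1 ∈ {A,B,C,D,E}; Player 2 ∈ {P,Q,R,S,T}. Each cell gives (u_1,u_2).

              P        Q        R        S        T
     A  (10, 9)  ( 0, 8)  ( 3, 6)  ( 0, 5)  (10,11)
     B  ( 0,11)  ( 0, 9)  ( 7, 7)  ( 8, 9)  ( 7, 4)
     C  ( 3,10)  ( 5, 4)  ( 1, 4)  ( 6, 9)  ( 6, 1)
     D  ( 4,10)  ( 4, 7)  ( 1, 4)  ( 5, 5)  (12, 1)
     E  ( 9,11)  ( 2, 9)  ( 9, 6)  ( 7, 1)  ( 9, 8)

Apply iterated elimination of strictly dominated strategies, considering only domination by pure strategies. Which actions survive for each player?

IESDS → P1:{A,D} P2:{P,T}

P2 drop Q (P beats it: A:9>8 B:11>9 C:10>4 D:10>7 E:11>9)
P1 drop C (E beats it: P:9>3 R:9>1 S:7>6 T:9>6)
P2 drop R (P beats it: A:9>6 B:11>7 D:10>4 E:11>6)
P2 drop S (P beats it: A:9>5 B:11>9 D:10>5 E:11>1)
P1 drop B (A beats it: P:10>0 T:10>7)
P1 drop E (A beats it: P:10>9 T:10>9)
P1→{A,D} P2→{P,T}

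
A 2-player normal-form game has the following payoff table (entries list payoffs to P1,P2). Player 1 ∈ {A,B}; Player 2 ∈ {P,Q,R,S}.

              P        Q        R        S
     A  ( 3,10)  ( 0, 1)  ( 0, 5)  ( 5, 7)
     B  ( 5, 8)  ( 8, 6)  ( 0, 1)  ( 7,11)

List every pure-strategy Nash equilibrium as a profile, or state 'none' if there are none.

Nash profiles: (B,S)

(A,P): not NE [P1→B gives 5>3]
(A,Q): not NE [P1→B gives 8>0; P2→P gives 10>1]
(A,R): not NE [P2→P gives 10>5]
(A,S): not NE [P1→B gives 7>5; P2→P gives 10>7]
(B,P): not NE [P2→S gives 11>8]
(B,Q): not NE [P2→S gives 11>6]
(B,R): not NE [P2→S gives 11>1]
(B,S): NE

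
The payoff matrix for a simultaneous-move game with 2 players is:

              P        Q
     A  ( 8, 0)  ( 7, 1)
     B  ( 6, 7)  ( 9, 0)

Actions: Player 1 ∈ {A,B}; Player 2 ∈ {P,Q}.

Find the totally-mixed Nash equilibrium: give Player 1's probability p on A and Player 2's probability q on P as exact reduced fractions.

P1 indiff ⇒ q·8+(1-q)·7 = q·6+(1-q)·9 ⇒ q(2) = (1-q)(2) ⇒ q = 1/2
P2 indiff ⇒ p·0+(1-p)·7 = p·1+(1-p)·0 ⇒ p(-1) = (1-p)(-7) ⇒ p = 7/8

p=7/8, q=1/2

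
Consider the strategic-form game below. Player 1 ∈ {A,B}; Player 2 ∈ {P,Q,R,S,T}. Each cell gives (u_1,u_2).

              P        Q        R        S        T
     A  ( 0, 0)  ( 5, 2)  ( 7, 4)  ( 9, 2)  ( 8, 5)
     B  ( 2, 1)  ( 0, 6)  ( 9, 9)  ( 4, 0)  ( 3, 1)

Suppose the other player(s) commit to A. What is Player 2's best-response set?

BR_2 = {T}

u_2(P vs A) = 0
u_2(Q vs A) = 2
u_2(R vs A) = 4
u_2(S vs A) = 2
u_2(T vs A) = 5
max payoff 5 at {T}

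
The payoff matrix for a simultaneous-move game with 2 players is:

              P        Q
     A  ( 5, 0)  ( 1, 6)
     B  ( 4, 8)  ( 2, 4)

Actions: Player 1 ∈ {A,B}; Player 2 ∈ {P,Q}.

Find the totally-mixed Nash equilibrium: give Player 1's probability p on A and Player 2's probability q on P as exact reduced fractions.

P1 indiff ⇒ q·5+(1-q)·1 = q·4+(1-q)·2 ⇒ q(1) = (1-q)(1) ⇒ q = 1/2
P2 indiff ⇒ p·0+(1-p)·8 = p·6+(1-p)·4 ⇒ p(-6) = (1-p)(-4) ⇒ p = 2/5

P1 mixes 2/5 on A; P2 mixes 1/2 on P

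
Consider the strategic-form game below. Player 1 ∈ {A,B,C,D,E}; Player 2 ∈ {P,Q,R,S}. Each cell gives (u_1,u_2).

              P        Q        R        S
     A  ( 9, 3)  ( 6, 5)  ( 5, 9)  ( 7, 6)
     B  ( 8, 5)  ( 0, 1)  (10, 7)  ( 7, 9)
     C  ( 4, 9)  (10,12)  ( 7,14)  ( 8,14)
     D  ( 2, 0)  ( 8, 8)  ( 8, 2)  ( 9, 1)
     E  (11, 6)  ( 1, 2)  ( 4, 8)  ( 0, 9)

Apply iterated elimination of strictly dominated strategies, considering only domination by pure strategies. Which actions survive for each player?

IESDS → P1:{B,C,D} P2:{Q,R,S}

P2 drop P (R beats it: A:9>3 B:7>5 C:14>9 D:2>0 E:8>6)
P1 drop A (C beats it: Q:10>6 R:7>5 S:8>7)
P1 drop E (C beats it: Q:10>1 R:7>4 S:8>0)
P1→{B,C,D} P2→{Q,R,S}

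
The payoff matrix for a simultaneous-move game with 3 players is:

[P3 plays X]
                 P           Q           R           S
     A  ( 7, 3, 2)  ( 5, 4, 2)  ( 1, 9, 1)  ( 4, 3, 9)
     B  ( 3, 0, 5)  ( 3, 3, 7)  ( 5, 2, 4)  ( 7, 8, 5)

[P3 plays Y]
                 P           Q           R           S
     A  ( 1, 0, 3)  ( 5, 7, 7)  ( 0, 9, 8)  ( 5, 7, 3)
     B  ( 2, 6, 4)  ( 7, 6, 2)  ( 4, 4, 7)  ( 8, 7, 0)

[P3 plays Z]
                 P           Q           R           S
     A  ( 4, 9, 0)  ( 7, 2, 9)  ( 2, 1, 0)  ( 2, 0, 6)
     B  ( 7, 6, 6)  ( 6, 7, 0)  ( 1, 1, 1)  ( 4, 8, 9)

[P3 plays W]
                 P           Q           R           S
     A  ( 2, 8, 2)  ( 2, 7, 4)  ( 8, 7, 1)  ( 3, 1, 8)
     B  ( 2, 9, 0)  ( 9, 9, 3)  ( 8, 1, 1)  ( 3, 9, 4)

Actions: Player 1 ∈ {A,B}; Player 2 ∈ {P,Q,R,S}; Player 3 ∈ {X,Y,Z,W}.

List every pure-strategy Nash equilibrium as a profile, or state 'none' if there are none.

Nash profiles: (B,S,Z)

(A,P,X): not NE [P2→R gives 9>3; P3→Y gives 3>2]
(A,P,Y): not NE [P1→B gives 2>1; P2→R gives 9>0]
(A,P,Z): not NE [P1→B gives 7>4; P3→Y gives 3>0]
(A,P,W): not NE [P3→Y gives 3>2]
(A,Q,X): not NE [P2→R gives 9>4; P3→Z gives 9>2]
(A,Q,Y): not NE [P1→B gives 7>5; P2→R gives 9>7; P3→Z gives 9>7]
(A,Q,Z): not NE [P2→P gives 9>2]
(A,Q,W): not NE [P1→B gives 9>2; P2→P gives 8>7; P3→Z gives 9>4]
(A,R,X): not NE [P1→B gives 5>1; P3→Y gives 8>1]
(A,R,Y): not NE [P1→B gives 4>0]
(A,R,Z): not NE [P2→P gives 9>1; P3→Y gives 8>0]
(A,R,W): not NE [P2→P gives 8>7; P3→Y gives 8>1]
(A,S,X): not NE [P1→B gives 7>4; P2→R gives 9>3]
(A,S,Y): not NE [P1→B gives 8>5; P2→R gives 9>7; P3→X gives 9>3]
(A,S,Z): not NE [P1→B gives 4>2; P2→P gives 9>0; P3→X gives 9>6]
(A,S,W): not NE [P2→P gives 8>1; P3→X gives 9>8]
(B,P,X): not NE [P1→A gives 7>3; P2→S gives 8>0; P3→Z gives 6>5]
(B,P,Y): not NE [P2→S gives 7>6; P3→Z gives 6>4]
(B,P,Z): not NE [P2→S gives 8>6]
(B,P,W): not NE [P3→Z gives 6>0]
(B,Q,X): not NE [P1→A gives 5>3; P2→S gives 8>3]
(B,Q,Y): not NE [P2→S gives 7>6; P3→X gives 7>2]
(B,Q,Z): not NE [P1→A gives 7>6; P2→S gives 8>7; P3→X gives 7>0]
(B,Q,W): not NE [P3→X gives 7>3]
(B,R,X): not NE [P2→S gives 8>2; P3→Y gives 7>4]
(B,R,Y): not NE [P2→S gives 7>4]
(B,R,Z): not NE [P1→A gives 2>1; P2→S gives 8>1; P3→Y gives 7>1]
(B,R,W): not NE [P2→S gives 9>1; P3→Y gives 7>1]
(B,S,X): not NE [P3→Z gives 9>5]
(B,S,Y): not NE [P3→Z gives 9>0]
(B,S,Z): NE
(B,S,W): not NE [P3→Z gives 9>4]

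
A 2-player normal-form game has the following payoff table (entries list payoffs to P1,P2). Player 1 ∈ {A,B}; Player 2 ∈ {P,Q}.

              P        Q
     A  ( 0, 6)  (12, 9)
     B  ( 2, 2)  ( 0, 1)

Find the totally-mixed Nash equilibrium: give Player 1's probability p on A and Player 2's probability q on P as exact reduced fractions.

P1 indiff ⇒ q·0+(1-q)·12 = q·2+(1-q)·0 ⇒ q(-2) = (1-q)(-12) ⇒ q = 6/7
P2 indiff ⇒ p·6+(1-p)·2 = p·9+(1-p)·1 ⇒ p(-3) = (1-p)(-1) ⇒ p = 1/4

P1 mixes 1/4 on A; P2 mixes 6/7 on P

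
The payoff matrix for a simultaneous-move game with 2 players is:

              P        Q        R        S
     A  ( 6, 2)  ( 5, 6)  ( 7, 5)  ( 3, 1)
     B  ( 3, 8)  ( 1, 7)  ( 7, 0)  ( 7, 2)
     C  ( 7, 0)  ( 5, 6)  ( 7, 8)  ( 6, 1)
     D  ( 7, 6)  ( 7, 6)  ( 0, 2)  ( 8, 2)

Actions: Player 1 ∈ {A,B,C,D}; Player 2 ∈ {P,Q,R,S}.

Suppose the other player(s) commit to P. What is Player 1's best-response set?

u_1(A vs P) = 6
u_1(B vs P) = 3
u_1(C vs P) = 7
u_1(D vs P) = 7
max payoff 7 at {C,D}

argmax u_1 = {C,D}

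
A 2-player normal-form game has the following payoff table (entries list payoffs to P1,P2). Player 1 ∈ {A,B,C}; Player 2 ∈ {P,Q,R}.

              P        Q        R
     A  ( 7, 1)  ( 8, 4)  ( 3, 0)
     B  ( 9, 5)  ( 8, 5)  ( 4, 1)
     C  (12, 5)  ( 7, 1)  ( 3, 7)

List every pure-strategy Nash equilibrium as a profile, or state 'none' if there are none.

(A,P): not NE [P1→C gives 12>7; P2→Q gives 4>1]
(A,Q): NE
(A,R): not NE [P1→B gives 4>3; P2→Q gives 4>0]
(B,P): not NE [P1→C gives 12>9]
(B,Q): NE
(B,R): not NE [P2→Q gives 5>1]
(C,P): not NE [P2→R gives 7>5]
(C,Q): not NE [P1→B gives 8>7; P2→R gives 7>1]
(C,R): not NE [P1→B gives 4>3]

NE set: (A,Q), (B,Q)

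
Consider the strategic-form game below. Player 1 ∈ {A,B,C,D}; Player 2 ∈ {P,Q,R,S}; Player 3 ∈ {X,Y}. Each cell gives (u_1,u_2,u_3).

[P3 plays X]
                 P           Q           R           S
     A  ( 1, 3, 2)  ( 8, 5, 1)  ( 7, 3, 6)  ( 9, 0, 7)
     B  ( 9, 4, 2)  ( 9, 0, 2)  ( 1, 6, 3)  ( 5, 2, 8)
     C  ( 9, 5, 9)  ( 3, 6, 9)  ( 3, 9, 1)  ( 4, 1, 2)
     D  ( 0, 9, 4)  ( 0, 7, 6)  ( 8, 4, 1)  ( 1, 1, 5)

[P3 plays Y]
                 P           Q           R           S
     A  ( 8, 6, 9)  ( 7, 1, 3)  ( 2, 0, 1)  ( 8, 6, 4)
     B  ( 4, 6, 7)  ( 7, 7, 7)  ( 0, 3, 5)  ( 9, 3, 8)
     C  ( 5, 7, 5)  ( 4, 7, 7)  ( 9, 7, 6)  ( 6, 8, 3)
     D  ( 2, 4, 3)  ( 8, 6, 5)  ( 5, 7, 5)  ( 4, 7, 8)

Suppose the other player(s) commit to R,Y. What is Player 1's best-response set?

u_1(A vs R,Y) = 2
u_1(B vs R,Y) = 0
u_1(C vs R,Y) = 9
u_1(D vs R,Y) = 5
max payoff 9 at {C}

BR_1 = {C}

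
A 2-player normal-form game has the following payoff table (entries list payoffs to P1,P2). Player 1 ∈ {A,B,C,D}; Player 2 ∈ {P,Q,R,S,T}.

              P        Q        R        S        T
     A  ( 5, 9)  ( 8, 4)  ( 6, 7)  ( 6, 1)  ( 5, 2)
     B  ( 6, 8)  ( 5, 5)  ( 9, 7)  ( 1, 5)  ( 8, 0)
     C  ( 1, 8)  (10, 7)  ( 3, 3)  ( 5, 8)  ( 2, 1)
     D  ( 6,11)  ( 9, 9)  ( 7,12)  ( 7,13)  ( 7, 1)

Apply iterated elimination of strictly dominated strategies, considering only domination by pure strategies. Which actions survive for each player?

Remaining: P1:{B,D} P2:{P,R,S}

P1 drop A (D beats it: P:6>5 Q:9>8 R:7>6 S:7>6 T:7>5)
P2 drop Q (P beats it: B:8>5 C:8>7 D:11>9)
P1 drop C (D beats it: P:6>1 R:7>3 S:7>5 T:7>2)
P2 drop T (P beats it: B:8>0 D:11>1)
P1→{B,D} P2→{P,R,S}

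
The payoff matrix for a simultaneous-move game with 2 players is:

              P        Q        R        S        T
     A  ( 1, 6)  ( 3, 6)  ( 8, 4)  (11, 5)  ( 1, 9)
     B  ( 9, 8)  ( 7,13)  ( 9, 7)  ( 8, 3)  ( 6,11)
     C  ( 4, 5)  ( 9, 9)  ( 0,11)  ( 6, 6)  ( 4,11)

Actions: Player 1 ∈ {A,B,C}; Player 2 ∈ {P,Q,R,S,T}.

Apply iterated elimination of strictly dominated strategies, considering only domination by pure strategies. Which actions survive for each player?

Survivors P1:{B,C} P2:{Q,R,T}

P2 drop P (T beats it: A:9>6 B:11>8 C:11>5)
P2 drop S (Q beats it: A:6>5 B:13>3 C:9>6)
P1 drop A (B beats it: Q:7>3 R:9>8 T:6>1)
P1→{B,C} P2→{Q,R,T}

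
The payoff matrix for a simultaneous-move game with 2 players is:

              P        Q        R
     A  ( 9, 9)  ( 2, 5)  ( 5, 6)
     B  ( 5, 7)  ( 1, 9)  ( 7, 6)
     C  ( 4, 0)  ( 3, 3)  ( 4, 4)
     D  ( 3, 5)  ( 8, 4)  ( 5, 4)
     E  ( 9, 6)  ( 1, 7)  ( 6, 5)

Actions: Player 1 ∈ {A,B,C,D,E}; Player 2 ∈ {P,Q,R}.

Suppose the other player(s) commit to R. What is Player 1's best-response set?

argmax u_1 = {B}

u_1(A vs R) = 5
u_1(B vs R) = 7
u_1(C vs R) = 4
u_1(D vs R) = 5
u_1(E vs R) = 6
max payoff 7 at {B}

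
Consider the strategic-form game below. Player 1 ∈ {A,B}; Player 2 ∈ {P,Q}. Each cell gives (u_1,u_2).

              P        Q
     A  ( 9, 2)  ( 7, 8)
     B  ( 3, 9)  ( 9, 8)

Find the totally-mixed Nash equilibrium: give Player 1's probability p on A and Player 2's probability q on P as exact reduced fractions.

P1 indiff ⇒ q·9+(1-q)·7 = q·3+(1-q)·9 ⇒ q(6) = (1-q)(2) ⇒ q = 1/4
P2 indiff ⇒ p·2+(1-p)·9 = p·8+(1-p)·8 ⇒ p(-6) = (1-p)(-1) ⇒ p = 1/7

(p,q) = (1/7, 1/4)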